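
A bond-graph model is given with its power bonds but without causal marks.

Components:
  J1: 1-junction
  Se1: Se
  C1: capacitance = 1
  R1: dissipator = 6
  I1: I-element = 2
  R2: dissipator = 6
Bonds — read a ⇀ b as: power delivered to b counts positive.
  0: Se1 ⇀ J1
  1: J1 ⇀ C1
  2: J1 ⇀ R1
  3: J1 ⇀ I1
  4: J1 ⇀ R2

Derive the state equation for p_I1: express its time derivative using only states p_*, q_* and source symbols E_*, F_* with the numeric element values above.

dp_I1/dt = E_Se1 - 6*p_I1 - q_C1

b0 stroke at J1  (Se1: effort source, stroke at far end)
b1 stroke at J1  (C1: C, integral causality)
b3 stroke at I1  (I1 outputs flow p/I1)
b2 stroke at J1  (J1: bond 3 brought flow, rest push out)
b4 stroke at J1  (J1: bond 3 brought flow, rest push out)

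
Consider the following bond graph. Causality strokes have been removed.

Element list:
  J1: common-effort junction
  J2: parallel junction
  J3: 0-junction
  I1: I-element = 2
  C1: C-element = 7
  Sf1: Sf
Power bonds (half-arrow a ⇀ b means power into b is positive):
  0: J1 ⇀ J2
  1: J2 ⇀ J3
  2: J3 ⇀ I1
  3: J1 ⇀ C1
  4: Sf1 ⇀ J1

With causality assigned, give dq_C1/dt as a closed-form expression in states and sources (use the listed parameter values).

bond 4 →Sf1  (Sf1 fixes flow; stroke at Sf1)
bond 2 →I1  (I1 integral (f out))
bond 1 →J3  (J3: last free bond brings effort in)
bond 0 →J2  (J2: last free bond brings effort in)
bond 3 →J1  (only one effort-in slot at J1)

dq_C1/dt = F_Sf1 - p_I1/2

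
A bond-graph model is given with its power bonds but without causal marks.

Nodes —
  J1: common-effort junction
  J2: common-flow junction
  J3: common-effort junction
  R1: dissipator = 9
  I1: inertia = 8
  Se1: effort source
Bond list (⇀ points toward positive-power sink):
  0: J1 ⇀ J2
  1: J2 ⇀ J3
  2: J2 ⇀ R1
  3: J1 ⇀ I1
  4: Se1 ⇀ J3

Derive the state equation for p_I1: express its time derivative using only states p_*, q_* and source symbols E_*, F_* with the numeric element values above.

#4 |J3  (Se1 fixes effort; stroke away)
#1 |J2  (0-jn J3 has e-setter on 4)
#3 |I1  (I1 outputs flow p/I1)
#0 |J1  (J1 needs exactly one e-in)
#2 |J2  (J2: bond 0 brought flow, rest push out)

dp_I1/dt = E_Se1 - 9*p_I1/8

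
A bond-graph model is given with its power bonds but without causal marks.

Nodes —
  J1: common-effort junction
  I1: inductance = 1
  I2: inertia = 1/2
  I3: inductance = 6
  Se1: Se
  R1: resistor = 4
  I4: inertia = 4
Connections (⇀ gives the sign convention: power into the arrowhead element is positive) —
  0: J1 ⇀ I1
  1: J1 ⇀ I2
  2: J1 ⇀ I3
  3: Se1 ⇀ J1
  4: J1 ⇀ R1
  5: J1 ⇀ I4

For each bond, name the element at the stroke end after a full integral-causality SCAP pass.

β0 →I1
β1 →I2
β2 →I3
β3 →J1
β4 →R1
β5 →I4

bond 3 stroke at J1  (Se1: effort source, stroke at far end)
bond 0 stroke at I1  (common-e at J1 fixed by 3)
bond 1 stroke at I2  (common-e at J1 fixed by 3)
bond 2 stroke at I3  (0-jn J1 has e-setter on 3)
bond 4 stroke at R1  (J1: bond 3 brought effort, rest push out)
bond 5 stroke at I4  (0-jn J1 has e-setter on 3)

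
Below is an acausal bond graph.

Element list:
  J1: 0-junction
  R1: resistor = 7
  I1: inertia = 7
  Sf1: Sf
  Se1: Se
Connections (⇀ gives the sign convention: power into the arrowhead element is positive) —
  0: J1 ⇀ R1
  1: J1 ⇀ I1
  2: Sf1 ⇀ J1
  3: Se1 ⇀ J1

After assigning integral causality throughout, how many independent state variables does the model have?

1  (I1 all integral)

β2 →Sf1  (source Sf1 imposes f)
β3 →J1  (Se1: effort source, stroke at far end)
β0 →R1  (0-jn J1 has e-setter on 3)
β1 →I1  (J1 effort already set via bond 3)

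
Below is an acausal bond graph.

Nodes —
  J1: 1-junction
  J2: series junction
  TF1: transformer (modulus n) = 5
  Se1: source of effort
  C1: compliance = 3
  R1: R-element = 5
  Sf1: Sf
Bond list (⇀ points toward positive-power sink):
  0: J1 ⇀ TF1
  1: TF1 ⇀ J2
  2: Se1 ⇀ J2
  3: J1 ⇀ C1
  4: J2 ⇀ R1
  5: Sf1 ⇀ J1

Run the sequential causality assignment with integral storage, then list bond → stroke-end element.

#0 stroke→J1
#1 stroke→TF1
#2 stroke→J2
#3 stroke→J1
#4 stroke→J2
#5 stroke→Sf1

b2 →J2  (Se1 (Se) sets effort on bond)
b5 →Sf1  (Sf1: flow source, stroke at near end)
b0 →J1  (J1 flow already set via bond 5)
b3 →J1  (1-jn J1 has f-setter on 5)
b1 →TF1  (TF1 one-in-one-out from 0)
b4 →J2  (J2: bond 1 brought flow, rest push out)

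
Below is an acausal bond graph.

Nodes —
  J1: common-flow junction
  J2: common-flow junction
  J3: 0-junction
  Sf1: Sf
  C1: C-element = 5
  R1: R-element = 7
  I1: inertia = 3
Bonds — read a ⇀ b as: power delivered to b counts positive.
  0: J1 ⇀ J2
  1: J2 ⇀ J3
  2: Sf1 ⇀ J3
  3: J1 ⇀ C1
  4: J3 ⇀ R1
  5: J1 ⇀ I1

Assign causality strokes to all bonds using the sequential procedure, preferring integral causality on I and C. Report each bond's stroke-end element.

β2 stroke→Sf1  (Sf1: flow source, stroke at near end)
β3 stroke→J1  (prefer integral on C1)
β5 stroke→I1  (I1: I, integral causality)
β0 stroke→J1  (J1 flow already set via bond 5)
β1 stroke→J2  (common-f at J2 fixed by 0)
β4 stroke→J3  (J3 needs exactly one e-in)

#0 |J1
#1 |J2
#2 |Sf1
#3 |J1
#4 |J3
#5 |I1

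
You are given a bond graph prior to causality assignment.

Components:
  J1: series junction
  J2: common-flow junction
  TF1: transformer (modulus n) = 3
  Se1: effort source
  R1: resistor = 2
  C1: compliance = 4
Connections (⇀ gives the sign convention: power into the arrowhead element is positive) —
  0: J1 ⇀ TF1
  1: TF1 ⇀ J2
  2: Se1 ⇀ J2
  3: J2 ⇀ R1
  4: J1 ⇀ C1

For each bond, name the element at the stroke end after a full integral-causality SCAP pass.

b2 →J2  (source Se1 imposes e)
b4 →J1  (C1: C, integral causality)
b0 →TF1  (only one flow-in slot at J1)
b1 →J2  (through TF1, causality passes straight; one stroke at TF1)
b3 →R1  (only one flow-in slot at J2)

β0 →TF1
β1 →J2
β2 →J2
β3 →R1
β4 →J1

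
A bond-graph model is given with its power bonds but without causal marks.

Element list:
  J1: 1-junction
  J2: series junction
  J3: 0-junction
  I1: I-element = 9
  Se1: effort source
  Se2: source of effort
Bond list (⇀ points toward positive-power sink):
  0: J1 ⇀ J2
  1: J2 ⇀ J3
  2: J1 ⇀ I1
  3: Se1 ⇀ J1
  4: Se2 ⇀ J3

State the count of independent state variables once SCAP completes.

#3 →J1  (Se1 (Se) sets effort on bond)
#4 →J3  (Se2 fixes effort; stroke away)
#1 →J2  (common-e at J3 fixed by 4)
#0 →J1  (J2: last free bond brings flow in)
#2 →I1  (J1 needs exactly one f-in)

1  (I1 all integral)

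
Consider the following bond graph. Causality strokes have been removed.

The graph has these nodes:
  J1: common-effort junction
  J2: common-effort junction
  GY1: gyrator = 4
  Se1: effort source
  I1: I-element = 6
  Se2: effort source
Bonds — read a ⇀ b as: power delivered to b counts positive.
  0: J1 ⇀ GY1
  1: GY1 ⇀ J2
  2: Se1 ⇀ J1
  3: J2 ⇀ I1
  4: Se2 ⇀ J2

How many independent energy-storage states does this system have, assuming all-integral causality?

b2 stroke→J1  (Se1: effort source, stroke at far end)
b4 stroke→J2  (Se2 (Se) sets effort on bond)
b0 stroke→GY1  (0-jn J1 has e-setter on 2)
b1 stroke→GY1  (0-jn J2 has e-setter on 4)
b3 stroke→I1  (J2: bond 4 brought effort, rest push out)

1  (I1 all integral)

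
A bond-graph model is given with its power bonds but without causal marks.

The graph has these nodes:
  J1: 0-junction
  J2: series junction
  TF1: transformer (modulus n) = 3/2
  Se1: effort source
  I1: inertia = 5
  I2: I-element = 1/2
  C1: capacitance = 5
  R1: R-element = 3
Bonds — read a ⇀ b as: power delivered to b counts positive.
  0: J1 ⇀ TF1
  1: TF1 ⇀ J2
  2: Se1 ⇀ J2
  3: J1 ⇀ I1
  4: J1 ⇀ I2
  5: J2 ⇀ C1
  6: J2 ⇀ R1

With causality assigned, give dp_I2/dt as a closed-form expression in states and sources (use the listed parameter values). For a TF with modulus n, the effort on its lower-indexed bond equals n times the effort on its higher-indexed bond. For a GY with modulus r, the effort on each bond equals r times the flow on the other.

dp_I2/dt = -3*E_Se1/2 - 27*p_I1/20 - 27*p_I2/2 + 3*q_C1/10

bond 2 stroke at J2  (source Se1 imposes e)
bond 3 stroke at I1  (prefer integral on I1)
bond 4 stroke at I2  (I2 outputs flow p/I2)
bond 0 stroke at J1  (J1 needs exactly one e-in)
bond 1 stroke at TF1  (TF1: transformer flips bond 0)
bond 5 stroke at J2  (1-jn J2 has f-setter on 1)
bond 6 stroke at J2  (J2: bond 1 brought flow, rest push out)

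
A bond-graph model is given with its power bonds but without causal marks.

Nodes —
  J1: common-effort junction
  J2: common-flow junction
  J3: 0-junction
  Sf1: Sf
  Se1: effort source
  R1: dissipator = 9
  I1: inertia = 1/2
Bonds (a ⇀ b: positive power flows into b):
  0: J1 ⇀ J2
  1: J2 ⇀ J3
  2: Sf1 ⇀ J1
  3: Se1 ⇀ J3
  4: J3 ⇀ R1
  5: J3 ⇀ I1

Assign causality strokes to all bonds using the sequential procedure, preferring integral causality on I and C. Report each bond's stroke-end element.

bond 0 stroke→J1
bond 1 stroke→J2
bond 2 stroke→Sf1
bond 3 stroke→J3
bond 4 stroke→R1
bond 5 stroke→I1

β2 stroke→Sf1  (Sf1: flow source, stroke at near end)
β3 stroke→J3  (Se1 (Se) sets effort on bond)
β0 stroke→J1  (closing 0-jn rule on J1)
β1 stroke→J2  (1-jn J2 has f-setter on 0)
β4 stroke→R1  (J3 effort already set via bond 3)
β5 stroke→I1  (common-e at J3 fixed by 3)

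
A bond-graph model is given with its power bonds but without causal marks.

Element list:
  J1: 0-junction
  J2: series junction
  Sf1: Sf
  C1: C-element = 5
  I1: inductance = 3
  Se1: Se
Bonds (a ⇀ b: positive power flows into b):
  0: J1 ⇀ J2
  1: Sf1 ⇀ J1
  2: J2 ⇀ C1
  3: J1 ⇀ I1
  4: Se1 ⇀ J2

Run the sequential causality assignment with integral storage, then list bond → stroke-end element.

b1 →Sf1  (source Sf1 imposes f)
b4 →J2  (Se1: effort source, stroke at far end)
b2 →J2  (C1 integral (e out))
b0 →J1  (J2: last free bond brings flow in)
b3 →I1  (J1: bond 0 brought effort, rest push out)

b0 stroke at J1
b1 stroke at Sf1
b2 stroke at J2
b3 stroke at I1
b4 stroke at J2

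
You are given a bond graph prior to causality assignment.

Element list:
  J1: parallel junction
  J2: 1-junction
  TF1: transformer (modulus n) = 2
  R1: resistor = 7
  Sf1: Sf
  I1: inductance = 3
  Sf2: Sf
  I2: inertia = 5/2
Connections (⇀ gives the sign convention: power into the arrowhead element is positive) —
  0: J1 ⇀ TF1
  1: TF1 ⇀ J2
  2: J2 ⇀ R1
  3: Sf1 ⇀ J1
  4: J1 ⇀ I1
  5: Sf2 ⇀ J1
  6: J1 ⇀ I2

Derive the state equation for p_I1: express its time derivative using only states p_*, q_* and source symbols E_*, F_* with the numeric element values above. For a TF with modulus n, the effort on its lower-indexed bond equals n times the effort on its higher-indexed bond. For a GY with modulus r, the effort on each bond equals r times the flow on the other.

bond 3 →Sf1  (Sf1 (Sf) sets flow on bond)
bond 5 →Sf2  (Sf2: flow source, stroke at near end)
bond 4 →I1  (I1 integral (f out))
bond 6 →I2  (prefer integral on I2)
bond 0 →J1  (only one effort-in slot at J1)
bond 1 →TF1  (TF TF1: opposite of bond 0)
bond 2 →J2  (1-jn J2 has f-setter on 1)

dp_I1/dt = 28*F_Sf1 + 28*F_Sf2 - 28*p_I1/3 - 56*p_I2/5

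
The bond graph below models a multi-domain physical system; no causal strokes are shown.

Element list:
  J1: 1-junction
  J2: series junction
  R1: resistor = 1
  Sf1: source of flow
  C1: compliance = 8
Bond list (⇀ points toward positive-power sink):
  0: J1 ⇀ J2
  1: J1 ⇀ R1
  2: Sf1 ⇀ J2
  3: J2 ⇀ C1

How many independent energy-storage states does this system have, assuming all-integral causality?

β2 |Sf1  (Sf1 (Sf) sets flow on bond)
β0 |J2  (1-jn J2 has f-setter on 2)
β3 |J2  (J2 flow already set via bond 2)
β1 |J1  (common-f at J1 fixed by 0)

1  (C1 all integral)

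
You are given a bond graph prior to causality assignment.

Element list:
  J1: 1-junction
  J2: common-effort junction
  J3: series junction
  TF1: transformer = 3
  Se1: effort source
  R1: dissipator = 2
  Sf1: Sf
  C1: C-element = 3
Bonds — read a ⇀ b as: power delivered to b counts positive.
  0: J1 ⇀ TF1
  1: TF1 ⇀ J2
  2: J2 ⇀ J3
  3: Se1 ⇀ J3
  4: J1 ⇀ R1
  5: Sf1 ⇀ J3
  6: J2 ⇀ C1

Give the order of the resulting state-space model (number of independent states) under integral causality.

1  (C1 all integral)

β3 stroke→J3  (Se1 (Se) sets effort on bond)
β5 stroke→Sf1  (source Sf1 imposes f)
β2 stroke→J3  (1-jn J3 has f-setter on 5)
β6 stroke→J2  (prefer integral on C1)
β1 stroke→TF1  (common-e at J2 fixed by 6)
β0 stroke→J1  (TF TF1: opposite of bond 1)
β4 stroke→R1  (only one flow-in slot at J1)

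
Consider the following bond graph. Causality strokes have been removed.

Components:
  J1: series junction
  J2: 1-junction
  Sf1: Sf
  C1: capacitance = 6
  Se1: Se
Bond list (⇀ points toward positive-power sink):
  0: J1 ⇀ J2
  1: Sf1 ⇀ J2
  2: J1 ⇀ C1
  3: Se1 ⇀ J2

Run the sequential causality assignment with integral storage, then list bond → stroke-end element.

#0 |J2
#1 |Sf1
#2 |J1
#3 |J2

#1 →Sf1  (Sf1 (Sf) sets flow on bond)
#3 →J2  (Se1: effort source, stroke at far end)
#0 →J2  (J2: bond 1 brought flow, rest push out)
#2 →J1  (common-f at J1 fixed by 0)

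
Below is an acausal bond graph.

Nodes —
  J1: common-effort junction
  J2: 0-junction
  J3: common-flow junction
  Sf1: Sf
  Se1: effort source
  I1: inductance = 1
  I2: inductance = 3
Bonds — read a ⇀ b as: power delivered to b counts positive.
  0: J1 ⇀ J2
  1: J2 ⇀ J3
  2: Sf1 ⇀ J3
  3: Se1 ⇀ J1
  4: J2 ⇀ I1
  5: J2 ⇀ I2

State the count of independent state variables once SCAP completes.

#2 →Sf1  (Sf1 (Sf) sets flow on bond)
#3 →J1  (source Se1 imposes e)
#0 →J2  (common-e at J1 fixed by 3)
#1 →J3  (common-e at J2 fixed by 0)
#4 →I1  (J2: bond 0 brought effort, rest push out)
#5 →I2  (J2 effort already set via bond 0)

2  (I1, I2 all integral)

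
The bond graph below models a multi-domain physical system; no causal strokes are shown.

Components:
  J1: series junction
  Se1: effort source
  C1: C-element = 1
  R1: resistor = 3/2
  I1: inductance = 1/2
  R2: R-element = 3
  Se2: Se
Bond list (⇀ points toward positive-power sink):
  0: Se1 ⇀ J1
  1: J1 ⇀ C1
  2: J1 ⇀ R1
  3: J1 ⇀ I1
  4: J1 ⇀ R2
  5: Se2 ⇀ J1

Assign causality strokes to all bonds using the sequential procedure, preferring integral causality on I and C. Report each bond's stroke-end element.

#0 stroke at J1  (Se1: effort source, stroke at far end)
#5 stroke at J1  (Se2: effort source, stroke at far end)
#1 stroke at J1  (C1 outputs effort q/C1)
#3 stroke at I1  (prefer integral on I1)
#2 stroke at J1  (J1: bond 3 brought flow, rest push out)
#4 stroke at J1  (common-f at J1 fixed by 3)

#0 →J1
#1 →J1
#2 →J1
#3 →I1
#4 →J1
#5 →J1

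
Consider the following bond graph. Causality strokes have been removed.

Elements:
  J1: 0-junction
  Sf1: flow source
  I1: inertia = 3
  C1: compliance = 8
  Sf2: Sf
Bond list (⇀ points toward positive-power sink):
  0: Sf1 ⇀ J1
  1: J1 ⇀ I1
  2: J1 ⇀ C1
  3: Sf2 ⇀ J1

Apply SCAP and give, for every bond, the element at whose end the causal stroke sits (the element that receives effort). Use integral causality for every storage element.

b0 →Sf1  (Sf1 (Sf) sets flow on bond)
b3 →Sf2  (source Sf2 imposes f)
b1 →I1  (prefer integral on I1)
b2 →J1  (J1 needs exactly one e-in)

#0 |Sf1
#1 |I1
#2 |J1
#3 |Sf2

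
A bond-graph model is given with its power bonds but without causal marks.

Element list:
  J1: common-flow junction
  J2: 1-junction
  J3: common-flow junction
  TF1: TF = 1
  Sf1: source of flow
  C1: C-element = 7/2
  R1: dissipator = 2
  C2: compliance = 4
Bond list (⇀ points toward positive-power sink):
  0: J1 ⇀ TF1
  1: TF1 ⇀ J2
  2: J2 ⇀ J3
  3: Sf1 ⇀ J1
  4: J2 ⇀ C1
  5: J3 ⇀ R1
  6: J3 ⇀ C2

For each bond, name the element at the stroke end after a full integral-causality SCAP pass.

bond 3 stroke at Sf1  (Sf1: flow source, stroke at near end)
bond 0 stroke at J1  (1-jn J1 has f-setter on 3)
bond 1 stroke at TF1  (TF TF1: opposite of bond 0)
bond 2 stroke at J2  (1-jn J2 has f-setter on 1)
bond 4 stroke at J2  (1-jn J2 has f-setter on 1)
bond 5 stroke at J3  (common-f at J3 fixed by 2)
bond 6 stroke at J3  (J3: bond 2 brought flow, rest push out)

bond 0 stroke→J1
bond 1 stroke→TF1
bond 2 stroke→J2
bond 3 stroke→Sf1
bond 4 stroke→J2
bond 5 stroke→J3
bond 6 stroke→J3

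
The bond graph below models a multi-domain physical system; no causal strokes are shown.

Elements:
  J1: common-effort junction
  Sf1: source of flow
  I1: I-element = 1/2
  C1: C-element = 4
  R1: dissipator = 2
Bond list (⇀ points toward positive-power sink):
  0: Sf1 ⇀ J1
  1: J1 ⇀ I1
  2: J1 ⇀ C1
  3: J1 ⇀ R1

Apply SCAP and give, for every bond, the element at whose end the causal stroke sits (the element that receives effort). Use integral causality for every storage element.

b0 stroke→Sf1  (Sf1 fixes flow; stroke at Sf1)
b1 stroke→I1  (I1 outputs flow p/I1)
b2 stroke→J1  (C1 outputs effort q/C1)
b3 stroke→R1  (J1: bond 2 brought effort, rest push out)

β0 |Sf1
β1 |I1
β2 |J1
β3 |R1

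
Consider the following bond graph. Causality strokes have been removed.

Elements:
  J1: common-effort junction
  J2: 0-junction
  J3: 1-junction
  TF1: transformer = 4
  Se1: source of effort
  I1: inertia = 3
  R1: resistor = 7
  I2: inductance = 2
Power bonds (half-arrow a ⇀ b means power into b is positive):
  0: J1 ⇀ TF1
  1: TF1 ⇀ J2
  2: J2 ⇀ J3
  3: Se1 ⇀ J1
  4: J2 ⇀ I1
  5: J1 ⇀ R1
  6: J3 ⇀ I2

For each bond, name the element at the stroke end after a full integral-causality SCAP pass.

b3 |J1  (Se1 fixes effort; stroke away)
b0 |TF1  (0-jn J1 has e-setter on 3)
b5 |R1  (common-e at J1 fixed by 3)
b1 |J2  (TF1 one-in-one-out from 0)
b2 |J3  (0-jn J2 has e-setter on 1)
b4 |I1  (J2 effort already set via bond 1)
b6 |I2  (only one flow-in slot at J3)

b0 |TF1
b1 |J2
b2 |J3
b3 |J1
b4 |I1
b5 |R1
b6 |I2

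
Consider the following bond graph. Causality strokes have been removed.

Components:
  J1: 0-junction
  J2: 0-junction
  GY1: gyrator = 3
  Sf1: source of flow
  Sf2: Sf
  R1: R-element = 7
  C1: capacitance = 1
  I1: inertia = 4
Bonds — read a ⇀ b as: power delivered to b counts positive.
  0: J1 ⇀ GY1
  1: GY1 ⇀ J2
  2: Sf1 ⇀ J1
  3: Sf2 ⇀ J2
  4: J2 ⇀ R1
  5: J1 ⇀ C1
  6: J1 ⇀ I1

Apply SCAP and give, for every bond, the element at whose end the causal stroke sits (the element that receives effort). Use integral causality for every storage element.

β0 stroke→GY1
β1 stroke→GY1
β2 stroke→Sf1
β3 stroke→Sf2
β4 stroke→J2
β5 stroke→J1
β6 stroke→I1

β2 stroke→Sf1  (Sf1: flow source, stroke at near end)
β3 stroke→Sf2  (source Sf2 imposes f)
β5 stroke→J1  (C1 outputs effort q/C1)
β0 stroke→GY1  (common-e at J1 fixed by 5)
β6 stroke→I1  (J1: bond 5 brought effort, rest push out)
β1 stroke→GY1  (GY GY1: same side as bond 0)
β4 stroke→J2  (closing 0-jn rule on J2)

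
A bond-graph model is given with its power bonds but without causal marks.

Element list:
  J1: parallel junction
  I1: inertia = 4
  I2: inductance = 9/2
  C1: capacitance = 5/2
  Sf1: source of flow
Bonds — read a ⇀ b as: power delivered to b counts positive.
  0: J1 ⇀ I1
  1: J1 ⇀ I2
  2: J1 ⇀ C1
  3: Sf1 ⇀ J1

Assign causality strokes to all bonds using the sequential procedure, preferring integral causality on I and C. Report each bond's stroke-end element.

β0 →I1
β1 →I2
β2 →J1
β3 →Sf1

b3 |Sf1  (Sf1 fixes flow; stroke at Sf1)
b0 |I1  (I1 outputs flow p/I1)
b1 |I2  (prefer integral on I2)
b2 |J1  (J1: last free bond brings effort in)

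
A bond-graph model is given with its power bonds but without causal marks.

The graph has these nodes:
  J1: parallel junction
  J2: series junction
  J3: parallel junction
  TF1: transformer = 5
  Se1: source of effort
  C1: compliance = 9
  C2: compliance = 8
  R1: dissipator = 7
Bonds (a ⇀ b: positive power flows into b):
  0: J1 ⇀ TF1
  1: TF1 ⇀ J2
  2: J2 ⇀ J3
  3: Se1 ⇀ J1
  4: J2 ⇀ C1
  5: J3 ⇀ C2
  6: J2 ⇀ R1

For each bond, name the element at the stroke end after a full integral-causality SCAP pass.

bond 0 →TF1
bond 1 →J2
bond 2 →J2
bond 3 →J1
bond 4 →J2
bond 5 →J3
bond 6 →R1

bond 3 stroke at J1  (Se1 fixes effort; stroke away)
bond 0 stroke at TF1  (J1 effort already set via bond 3)
bond 1 stroke at J2  (TF1: transformer flips bond 0)
bond 4 stroke at J2  (C1: C, integral causality)
bond 5 stroke at J3  (C2: C, integral causality)
bond 2 stroke at J2  (0-jn J3 has e-setter on 5)
bond 6 stroke at R1  (J2: last free bond brings flow in)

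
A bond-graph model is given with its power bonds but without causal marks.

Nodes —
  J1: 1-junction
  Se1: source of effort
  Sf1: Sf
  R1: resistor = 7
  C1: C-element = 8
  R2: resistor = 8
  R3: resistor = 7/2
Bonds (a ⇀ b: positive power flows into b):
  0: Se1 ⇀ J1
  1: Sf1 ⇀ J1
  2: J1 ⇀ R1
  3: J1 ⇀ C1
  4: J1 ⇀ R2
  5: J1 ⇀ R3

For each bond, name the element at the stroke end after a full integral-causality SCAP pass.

b0 stroke→J1  (Se1: effort source, stroke at far end)
b1 stroke→Sf1  (Sf1 (Sf) sets flow on bond)
b2 stroke→J1  (1-jn J1 has f-setter on 1)
b3 stroke→J1  (J1 flow already set via bond 1)
b4 stroke→J1  (J1: bond 1 brought flow, rest push out)
b5 stroke→J1  (1-jn J1 has f-setter on 1)

β0 |J1
β1 |Sf1
β2 |J1
β3 |J1
β4 |J1
β5 |J1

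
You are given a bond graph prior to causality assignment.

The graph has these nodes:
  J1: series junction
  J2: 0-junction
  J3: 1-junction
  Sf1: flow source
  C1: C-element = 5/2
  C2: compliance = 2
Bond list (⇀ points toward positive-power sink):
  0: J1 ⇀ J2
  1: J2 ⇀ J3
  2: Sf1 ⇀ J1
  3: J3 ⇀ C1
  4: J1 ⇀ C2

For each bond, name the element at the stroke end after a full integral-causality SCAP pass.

bond 0 stroke at J1
bond 1 stroke at J2
bond 2 stroke at Sf1
bond 3 stroke at J3
bond 4 stroke at J1

b2 stroke→Sf1  (Sf1: flow source, stroke at near end)
b0 stroke→J1  (J1: bond 2 brought flow, rest push out)
b4 stroke→J1  (common-f at J1 fixed by 2)
b1 stroke→J2  (J2 needs exactly one e-in)
b3 stroke→J3  (J3: bond 1 brought flow, rest push out)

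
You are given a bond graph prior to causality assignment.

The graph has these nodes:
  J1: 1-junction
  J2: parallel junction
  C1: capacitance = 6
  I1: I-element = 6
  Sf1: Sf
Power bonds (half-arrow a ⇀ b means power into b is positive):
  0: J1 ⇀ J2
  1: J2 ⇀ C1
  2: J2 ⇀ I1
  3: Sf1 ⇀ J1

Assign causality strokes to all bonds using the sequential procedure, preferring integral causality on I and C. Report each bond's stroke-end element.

β0 →J1
β1 →J2
β2 →I1
β3 →Sf1

#3 →Sf1  (Sf1 (Sf) sets flow on bond)
#0 →J1  (J1 flow already set via bond 3)
#1 →J2  (C1 outputs effort q/C1)
#2 →I1  (common-e at J2 fixed by 1)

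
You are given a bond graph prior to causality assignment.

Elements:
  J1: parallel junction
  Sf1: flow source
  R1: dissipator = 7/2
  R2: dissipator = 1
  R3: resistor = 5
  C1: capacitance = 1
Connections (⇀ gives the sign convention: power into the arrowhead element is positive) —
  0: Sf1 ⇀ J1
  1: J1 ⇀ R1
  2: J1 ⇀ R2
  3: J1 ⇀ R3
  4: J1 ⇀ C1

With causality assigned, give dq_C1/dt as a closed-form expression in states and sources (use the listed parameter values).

dq_C1/dt = F_Sf1 - 52*q_C1/35

β0 |Sf1  (source Sf1 imposes f)
β4 |J1  (C1: C, integral causality)
β1 |R1  (common-e at J1 fixed by 4)
β2 |R2  (J1: bond 4 brought effort, rest push out)
β3 |R3  (common-e at J1 fixed by 4)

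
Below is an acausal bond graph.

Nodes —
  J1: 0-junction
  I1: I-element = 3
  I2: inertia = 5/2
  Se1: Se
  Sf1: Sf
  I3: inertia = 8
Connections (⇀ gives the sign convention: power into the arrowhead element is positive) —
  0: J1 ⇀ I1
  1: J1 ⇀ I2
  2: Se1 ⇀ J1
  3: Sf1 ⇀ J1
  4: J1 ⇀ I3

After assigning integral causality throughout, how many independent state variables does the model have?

3  (I1, I2, I3 all integral)

#2 stroke at J1  (Se1 fixes effort; stroke away)
#3 stroke at Sf1  (Sf1 fixes flow; stroke at Sf1)
#0 stroke at I1  (J1: bond 2 brought effort, rest push out)
#1 stroke at I2  (common-e at J1 fixed by 2)
#4 stroke at I3  (0-jn J1 has e-setter on 2)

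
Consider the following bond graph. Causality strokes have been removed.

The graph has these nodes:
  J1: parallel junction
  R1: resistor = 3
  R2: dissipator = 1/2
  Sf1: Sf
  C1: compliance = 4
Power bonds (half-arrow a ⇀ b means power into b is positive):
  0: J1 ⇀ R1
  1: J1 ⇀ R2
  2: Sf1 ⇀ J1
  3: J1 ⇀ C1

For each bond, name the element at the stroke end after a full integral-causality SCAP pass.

bond 2 stroke→Sf1  (Sf1 (Sf) sets flow on bond)
bond 3 stroke→J1  (C1: C, integral causality)
bond 0 stroke→R1  (common-e at J1 fixed by 3)
bond 1 stroke→R2  (common-e at J1 fixed by 3)

β0 →R1
β1 →R2
β2 →Sf1
β3 →J1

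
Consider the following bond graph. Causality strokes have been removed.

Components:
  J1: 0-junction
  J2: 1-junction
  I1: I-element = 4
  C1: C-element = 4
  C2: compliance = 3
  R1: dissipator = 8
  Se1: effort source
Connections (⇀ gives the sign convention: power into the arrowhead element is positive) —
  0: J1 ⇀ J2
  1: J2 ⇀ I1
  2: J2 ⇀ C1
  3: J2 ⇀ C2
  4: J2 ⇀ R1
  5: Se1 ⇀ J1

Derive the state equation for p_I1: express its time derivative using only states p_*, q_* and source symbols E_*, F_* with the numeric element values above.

#5 |J1  (Se1 fixes effort; stroke away)
#0 |J2  (common-e at J1 fixed by 5)
#1 |I1  (prefer integral on I1)
#2 |J2  (J2: bond 1 brought flow, rest push out)
#3 |J2  (J2: bond 1 brought flow, rest push out)
#4 |J2  (J2 flow already set via bond 1)

dp_I1/dt = E_Se1 - 2*p_I1 - q_C1/4 - q_C2/3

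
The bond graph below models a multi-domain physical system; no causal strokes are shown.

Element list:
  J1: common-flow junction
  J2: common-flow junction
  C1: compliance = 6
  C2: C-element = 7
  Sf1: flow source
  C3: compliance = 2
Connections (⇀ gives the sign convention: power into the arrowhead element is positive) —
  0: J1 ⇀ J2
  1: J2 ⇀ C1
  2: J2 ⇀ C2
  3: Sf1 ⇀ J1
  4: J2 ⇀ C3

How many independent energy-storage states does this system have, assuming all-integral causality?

3  (C1, C2, C3 all integral)

#3 →Sf1  (source Sf1 imposes f)
#0 →J1  (J1 flow already set via bond 3)
#1 →J2  (J2 flow already set via bond 0)
#2 →J2  (J2 flow already set via bond 0)
#4 →J2  (common-f at J2 fixed by 0)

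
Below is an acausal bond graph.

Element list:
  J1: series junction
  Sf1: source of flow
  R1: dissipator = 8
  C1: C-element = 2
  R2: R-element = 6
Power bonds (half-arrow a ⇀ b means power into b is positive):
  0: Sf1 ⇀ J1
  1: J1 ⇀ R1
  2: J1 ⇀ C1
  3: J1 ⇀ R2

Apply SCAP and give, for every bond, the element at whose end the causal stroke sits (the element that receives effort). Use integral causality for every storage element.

β0 |Sf1  (Sf1 (Sf) sets flow on bond)
β1 |J1  (J1 flow already set via bond 0)
β2 |J1  (1-jn J1 has f-setter on 0)
β3 |J1  (J1 flow already set via bond 0)

bond 0 |Sf1
bond 1 |J1
bond 2 |J1
bond 3 |J1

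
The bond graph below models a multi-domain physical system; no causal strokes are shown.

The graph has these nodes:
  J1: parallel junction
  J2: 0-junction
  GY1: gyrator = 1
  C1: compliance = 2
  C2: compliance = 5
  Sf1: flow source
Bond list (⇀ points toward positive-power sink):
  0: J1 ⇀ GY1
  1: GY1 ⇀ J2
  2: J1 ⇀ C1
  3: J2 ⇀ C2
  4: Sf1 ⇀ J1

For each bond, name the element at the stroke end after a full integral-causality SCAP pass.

b0 stroke→GY1
b1 stroke→GY1
b2 stroke→J1
b3 stroke→J2
b4 stroke→Sf1

b4 stroke at Sf1  (source Sf1 imposes f)
b2 stroke at J1  (prefer integral on C1)
b0 stroke at GY1  (common-e at J1 fixed by 2)
b1 stroke at GY1  (GY1: gyrator matches bond 0)
b3 stroke at J2  (J2: last free bond brings effort in)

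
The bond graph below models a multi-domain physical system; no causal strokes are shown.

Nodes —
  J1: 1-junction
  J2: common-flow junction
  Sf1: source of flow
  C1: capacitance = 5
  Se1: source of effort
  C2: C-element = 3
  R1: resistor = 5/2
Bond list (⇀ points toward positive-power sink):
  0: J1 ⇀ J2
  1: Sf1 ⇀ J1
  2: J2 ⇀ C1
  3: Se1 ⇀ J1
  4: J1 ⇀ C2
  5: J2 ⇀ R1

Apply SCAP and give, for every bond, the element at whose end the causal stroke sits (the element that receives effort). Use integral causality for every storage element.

b0 stroke→J1
b1 stroke→Sf1
b2 stroke→J2
b3 stroke→J1
b4 stroke→J1
b5 stroke→J2

bond 1 →Sf1  (source Sf1 imposes f)
bond 3 →J1  (Se1 fixes effort; stroke away)
bond 0 →J1  (common-f at J1 fixed by 1)
bond 4 →J1  (J1 flow already set via bond 1)
bond 2 →J2  (J2: bond 0 brought flow, rest push out)
bond 5 →J2  (J2 flow already set via bond 0)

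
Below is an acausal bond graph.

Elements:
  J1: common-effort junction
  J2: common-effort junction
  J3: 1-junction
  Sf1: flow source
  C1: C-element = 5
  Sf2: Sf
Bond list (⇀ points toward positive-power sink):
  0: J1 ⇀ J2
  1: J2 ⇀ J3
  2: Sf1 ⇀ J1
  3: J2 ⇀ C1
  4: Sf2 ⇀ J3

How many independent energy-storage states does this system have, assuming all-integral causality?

β2 |Sf1  (source Sf1 imposes f)
β4 |Sf2  (Sf2 (Sf) sets flow on bond)
β0 |J1  (J1: last free bond brings effort in)
β1 |J3  (J3: bond 4 brought flow, rest push out)
β3 |J2  (J2 needs exactly one e-in)

1  (C1 all integral)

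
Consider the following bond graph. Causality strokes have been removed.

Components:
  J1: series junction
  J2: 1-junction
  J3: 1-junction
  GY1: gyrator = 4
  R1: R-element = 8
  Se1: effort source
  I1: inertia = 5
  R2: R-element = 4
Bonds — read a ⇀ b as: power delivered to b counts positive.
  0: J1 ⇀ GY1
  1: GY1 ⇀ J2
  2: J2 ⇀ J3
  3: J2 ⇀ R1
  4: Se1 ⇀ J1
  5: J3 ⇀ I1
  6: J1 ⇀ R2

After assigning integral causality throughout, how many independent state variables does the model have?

1  (I1 all integral)

β4 stroke at J1  (Se1 fixes effort; stroke away)
β5 stroke at I1  (I1 outputs flow p/I1)
β2 stroke at J3  (common-f at J3 fixed by 5)
β1 stroke at J2  (1-jn J2 has f-setter on 2)
β3 stroke at J2  (J2 flow already set via bond 2)
β0 stroke at J1  (GY1: gyrator matches bond 1)
β6 stroke at R2  (J1: last free bond brings flow in)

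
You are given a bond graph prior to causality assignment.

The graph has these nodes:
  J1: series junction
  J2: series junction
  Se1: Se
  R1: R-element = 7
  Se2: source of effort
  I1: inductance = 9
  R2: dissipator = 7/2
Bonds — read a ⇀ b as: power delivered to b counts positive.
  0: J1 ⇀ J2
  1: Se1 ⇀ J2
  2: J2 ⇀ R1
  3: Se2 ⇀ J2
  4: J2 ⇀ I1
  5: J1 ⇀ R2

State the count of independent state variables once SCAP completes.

β1 stroke→J2  (source Se1 imposes e)
β3 stroke→J2  (Se2 (Se) sets effort on bond)
β4 stroke→I1  (I1 integral (f out))
β0 stroke→J2  (J2 flow already set via bond 4)
β2 stroke→J2  (J2 flow already set via bond 4)
β5 stroke→J1  (J1: bond 0 brought flow, rest push out)

1  (I1 all integral)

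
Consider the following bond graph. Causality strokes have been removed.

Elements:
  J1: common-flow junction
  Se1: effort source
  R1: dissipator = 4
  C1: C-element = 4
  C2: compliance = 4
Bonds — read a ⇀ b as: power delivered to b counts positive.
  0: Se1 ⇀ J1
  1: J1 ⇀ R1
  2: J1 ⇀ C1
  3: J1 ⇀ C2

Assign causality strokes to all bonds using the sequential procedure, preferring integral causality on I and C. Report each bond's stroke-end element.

bond 0 →J1
bond 1 →R1
bond 2 →J1
bond 3 →J1

bond 0 stroke→J1  (Se1: effort source, stroke at far end)
bond 2 stroke→J1  (C1 integral (e out))
bond 3 stroke→J1  (prefer integral on C2)
bond 1 stroke→R1  (J1 needs exactly one f-in)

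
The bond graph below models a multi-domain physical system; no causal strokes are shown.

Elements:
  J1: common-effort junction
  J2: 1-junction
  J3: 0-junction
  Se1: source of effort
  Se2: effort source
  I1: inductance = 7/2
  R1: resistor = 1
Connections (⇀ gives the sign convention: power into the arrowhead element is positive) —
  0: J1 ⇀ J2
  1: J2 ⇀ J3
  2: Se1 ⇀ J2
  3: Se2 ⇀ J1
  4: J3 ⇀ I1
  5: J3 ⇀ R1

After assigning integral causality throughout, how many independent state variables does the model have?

1  (I1 all integral)

β2 |J2  (source Se1 imposes e)
β3 |J1  (Se2: effort source, stroke at far end)
β0 |J2  (common-e at J1 fixed by 3)
β1 |J3  (closing 1-jn rule on J2)
β4 |I1  (J3: bond 1 brought effort, rest push out)
β5 |R1  (0-jn J3 has e-setter on 1)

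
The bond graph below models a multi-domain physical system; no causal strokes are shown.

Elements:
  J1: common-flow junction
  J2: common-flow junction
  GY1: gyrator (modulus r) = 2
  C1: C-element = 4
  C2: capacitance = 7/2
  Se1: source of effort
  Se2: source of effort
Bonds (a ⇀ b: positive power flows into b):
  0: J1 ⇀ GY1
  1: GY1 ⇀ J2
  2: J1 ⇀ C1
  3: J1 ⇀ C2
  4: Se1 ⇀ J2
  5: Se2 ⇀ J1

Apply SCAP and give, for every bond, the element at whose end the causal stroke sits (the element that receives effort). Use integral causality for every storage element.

β4 stroke→J2  (Se1 fixes effort; stroke away)
β5 stroke→J1  (Se2 fixes effort; stroke away)
β1 stroke→GY1  (only one flow-in slot at J2)
β0 stroke→GY1  (GY1 both-in/both-out from 1)
β2 stroke→J1  (common-f at J1 fixed by 0)
β3 stroke→J1  (1-jn J1 has f-setter on 0)

#0 stroke at GY1
#1 stroke at GY1
#2 stroke at J1
#3 stroke at J1
#4 stroke at J2
#5 stroke at J1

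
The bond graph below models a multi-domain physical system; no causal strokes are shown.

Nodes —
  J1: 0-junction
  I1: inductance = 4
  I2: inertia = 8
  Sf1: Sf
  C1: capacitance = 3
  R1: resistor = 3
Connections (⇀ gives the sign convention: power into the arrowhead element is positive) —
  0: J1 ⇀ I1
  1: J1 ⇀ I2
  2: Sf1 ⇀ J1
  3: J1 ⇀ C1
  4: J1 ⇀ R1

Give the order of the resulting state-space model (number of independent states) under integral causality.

3  (C1, I1, I2 all integral)

bond 2 stroke→Sf1  (Sf1: flow source, stroke at near end)
bond 0 stroke→I1  (I1 outputs flow p/I1)
bond 1 stroke→I2  (I2: I, integral causality)
bond 3 stroke→J1  (C1 integral (e out))
bond 4 stroke→R1  (0-jn J1 has e-setter on 3)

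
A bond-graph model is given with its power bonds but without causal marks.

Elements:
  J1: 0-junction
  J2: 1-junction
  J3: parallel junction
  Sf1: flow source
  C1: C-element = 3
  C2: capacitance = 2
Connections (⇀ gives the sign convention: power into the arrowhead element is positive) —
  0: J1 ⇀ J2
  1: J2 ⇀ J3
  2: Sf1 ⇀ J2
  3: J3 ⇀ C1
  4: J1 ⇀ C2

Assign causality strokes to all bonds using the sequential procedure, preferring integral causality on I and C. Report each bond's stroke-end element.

β2 stroke at Sf1  (Sf1: flow source, stroke at near end)
β0 stroke at J2  (1-jn J2 has f-setter on 2)
β1 stroke at J2  (J2 flow already set via bond 2)
β3 stroke at J3  (J3: last free bond brings effort in)
β4 stroke at J1  (J1: last free bond brings effort in)

b0 stroke at J2
b1 stroke at J2
b2 stroke at Sf1
b3 stroke at J3
b4 stroke at J1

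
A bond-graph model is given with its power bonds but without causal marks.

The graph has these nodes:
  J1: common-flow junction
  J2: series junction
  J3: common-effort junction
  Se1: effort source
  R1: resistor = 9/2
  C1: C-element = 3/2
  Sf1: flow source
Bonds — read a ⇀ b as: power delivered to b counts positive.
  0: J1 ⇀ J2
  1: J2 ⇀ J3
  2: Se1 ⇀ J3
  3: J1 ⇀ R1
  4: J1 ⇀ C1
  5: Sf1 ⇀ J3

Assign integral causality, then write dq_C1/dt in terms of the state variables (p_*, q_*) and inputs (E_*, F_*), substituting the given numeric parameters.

dq_C1/dt = -2*E_Se1/9 - 4*q_C1/27

β2 →J3  (Se1: effort source, stroke at far end)
β5 →Sf1  (source Sf1 imposes f)
β1 →J2  (J3: bond 2 brought effort, rest push out)
β0 →J1  (closing 1-jn rule on J2)
β4 →J1  (prefer integral on C1)
β3 →R1  (only one flow-in slot at J1)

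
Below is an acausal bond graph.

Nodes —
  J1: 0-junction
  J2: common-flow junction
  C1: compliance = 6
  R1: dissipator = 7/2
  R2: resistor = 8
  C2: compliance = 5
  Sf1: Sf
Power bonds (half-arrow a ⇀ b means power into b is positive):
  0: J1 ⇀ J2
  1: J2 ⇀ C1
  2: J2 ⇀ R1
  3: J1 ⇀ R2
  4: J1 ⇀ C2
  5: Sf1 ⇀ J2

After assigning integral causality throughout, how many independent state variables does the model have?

2  (C1, C2 all integral)

b5 stroke→Sf1  (Sf1: flow source, stroke at near end)
b0 stroke→J2  (1-jn J2 has f-setter on 5)
b1 stroke→J2  (1-jn J2 has f-setter on 5)
b2 stroke→J2  (J2 flow already set via bond 5)
b4 stroke→J1  (prefer integral on C2)
b3 stroke→R2  (common-e at J1 fixed by 4)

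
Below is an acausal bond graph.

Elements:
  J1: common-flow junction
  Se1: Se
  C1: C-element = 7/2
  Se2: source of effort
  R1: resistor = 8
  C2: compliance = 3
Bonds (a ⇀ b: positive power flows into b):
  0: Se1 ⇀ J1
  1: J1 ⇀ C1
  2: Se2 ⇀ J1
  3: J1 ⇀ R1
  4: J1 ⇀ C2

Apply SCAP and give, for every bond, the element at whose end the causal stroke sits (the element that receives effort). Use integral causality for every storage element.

bond 0 |J1  (Se1 (Se) sets effort on bond)
bond 2 |J1  (Se2 fixes effort; stroke away)
bond 1 |J1  (C1 outputs effort q/C1)
bond 4 |J1  (prefer integral on C2)
bond 3 |R1  (J1: last free bond brings flow in)

b0 stroke at J1
b1 stroke at J1
b2 stroke at J1
b3 stroke at R1
b4 stroke at J1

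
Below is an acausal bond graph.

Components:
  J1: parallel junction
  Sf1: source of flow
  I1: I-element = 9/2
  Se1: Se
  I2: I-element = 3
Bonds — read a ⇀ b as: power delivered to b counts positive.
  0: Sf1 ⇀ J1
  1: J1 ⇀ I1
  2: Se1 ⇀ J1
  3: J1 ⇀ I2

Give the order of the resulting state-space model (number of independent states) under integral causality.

2  (I1, I2 all integral)

b0 →Sf1  (Sf1: flow source, stroke at near end)
b2 →J1  (source Se1 imposes e)
b1 →I1  (J1: bond 2 brought effort, rest push out)
b3 →I2  (0-jn J1 has e-setter on 2)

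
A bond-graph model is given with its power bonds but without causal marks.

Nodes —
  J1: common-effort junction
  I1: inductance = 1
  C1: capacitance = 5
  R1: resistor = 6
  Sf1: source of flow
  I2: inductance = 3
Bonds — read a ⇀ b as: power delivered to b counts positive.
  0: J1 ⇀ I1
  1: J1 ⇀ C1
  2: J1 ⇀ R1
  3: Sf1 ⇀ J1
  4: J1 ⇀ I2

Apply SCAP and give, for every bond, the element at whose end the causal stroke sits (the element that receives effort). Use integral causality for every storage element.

β3 |Sf1  (Sf1: flow source, stroke at near end)
β0 |I1  (I1 outputs flow p/I1)
β1 |J1  (C1: C, integral causality)
β2 |R1  (J1: bond 1 brought effort, rest push out)
β4 |I2  (common-e at J1 fixed by 1)

b0 stroke at I1
b1 stroke at J1
b2 stroke at R1
b3 stroke at Sf1
b4 stroke at I2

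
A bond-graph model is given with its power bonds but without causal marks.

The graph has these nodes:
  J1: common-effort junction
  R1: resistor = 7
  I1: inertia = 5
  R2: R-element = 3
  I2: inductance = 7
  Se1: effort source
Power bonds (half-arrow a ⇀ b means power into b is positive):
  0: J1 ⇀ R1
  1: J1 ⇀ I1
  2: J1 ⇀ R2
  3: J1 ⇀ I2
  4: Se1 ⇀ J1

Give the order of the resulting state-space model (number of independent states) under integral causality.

bond 4 stroke→J1  (source Se1 imposes e)
bond 0 stroke→R1  (0-jn J1 has e-setter on 4)
bond 1 stroke→I1  (J1: bond 4 brought effort, rest push out)
bond 2 stroke→R2  (common-e at J1 fixed by 4)
bond 3 stroke→I2  (J1: bond 4 brought effort, rest push out)

2  (I1, I2 all integral)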